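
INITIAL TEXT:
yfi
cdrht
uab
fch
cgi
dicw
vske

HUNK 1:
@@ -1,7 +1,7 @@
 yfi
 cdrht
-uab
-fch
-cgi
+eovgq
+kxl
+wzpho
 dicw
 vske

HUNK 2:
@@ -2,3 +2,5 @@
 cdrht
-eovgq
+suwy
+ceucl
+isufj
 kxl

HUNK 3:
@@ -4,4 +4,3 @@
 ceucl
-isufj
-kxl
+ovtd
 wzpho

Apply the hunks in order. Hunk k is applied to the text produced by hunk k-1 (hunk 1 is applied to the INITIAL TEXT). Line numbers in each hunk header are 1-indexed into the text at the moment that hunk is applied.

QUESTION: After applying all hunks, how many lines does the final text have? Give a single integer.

Hunk 1: at line 1 remove [uab,fch,cgi] add [eovgq,kxl,wzpho] -> 7 lines: yfi cdrht eovgq kxl wzpho dicw vske
Hunk 2: at line 2 remove [eovgq] add [suwy,ceucl,isufj] -> 9 lines: yfi cdrht suwy ceucl isufj kxl wzpho dicw vske
Hunk 3: at line 4 remove [isufj,kxl] add [ovtd] -> 8 lines: yfi cdrht suwy ceucl ovtd wzpho dicw vske
Final line count: 8

Answer: 8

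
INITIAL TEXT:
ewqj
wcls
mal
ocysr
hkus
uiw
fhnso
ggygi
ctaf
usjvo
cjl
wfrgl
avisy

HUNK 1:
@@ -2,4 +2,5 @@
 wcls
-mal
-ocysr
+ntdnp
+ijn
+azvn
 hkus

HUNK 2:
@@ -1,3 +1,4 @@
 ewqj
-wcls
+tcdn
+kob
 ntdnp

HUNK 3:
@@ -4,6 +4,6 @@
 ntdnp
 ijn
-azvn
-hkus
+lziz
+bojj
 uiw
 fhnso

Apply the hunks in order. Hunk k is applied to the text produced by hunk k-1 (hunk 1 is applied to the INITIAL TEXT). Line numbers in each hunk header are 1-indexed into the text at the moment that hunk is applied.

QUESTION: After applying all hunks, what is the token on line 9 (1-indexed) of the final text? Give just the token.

Hunk 1: at line 2 remove [mal,ocysr] add [ntdnp,ijn,azvn] -> 14 lines: ewqj wcls ntdnp ijn azvn hkus uiw fhnso ggygi ctaf usjvo cjl wfrgl avisy
Hunk 2: at line 1 remove [wcls] add [tcdn,kob] -> 15 lines: ewqj tcdn kob ntdnp ijn azvn hkus uiw fhnso ggygi ctaf usjvo cjl wfrgl avisy
Hunk 3: at line 4 remove [azvn,hkus] add [lziz,bojj] -> 15 lines: ewqj tcdn kob ntdnp ijn lziz bojj uiw fhnso ggygi ctaf usjvo cjl wfrgl avisy
Final line 9: fhnso

Answer: fhnso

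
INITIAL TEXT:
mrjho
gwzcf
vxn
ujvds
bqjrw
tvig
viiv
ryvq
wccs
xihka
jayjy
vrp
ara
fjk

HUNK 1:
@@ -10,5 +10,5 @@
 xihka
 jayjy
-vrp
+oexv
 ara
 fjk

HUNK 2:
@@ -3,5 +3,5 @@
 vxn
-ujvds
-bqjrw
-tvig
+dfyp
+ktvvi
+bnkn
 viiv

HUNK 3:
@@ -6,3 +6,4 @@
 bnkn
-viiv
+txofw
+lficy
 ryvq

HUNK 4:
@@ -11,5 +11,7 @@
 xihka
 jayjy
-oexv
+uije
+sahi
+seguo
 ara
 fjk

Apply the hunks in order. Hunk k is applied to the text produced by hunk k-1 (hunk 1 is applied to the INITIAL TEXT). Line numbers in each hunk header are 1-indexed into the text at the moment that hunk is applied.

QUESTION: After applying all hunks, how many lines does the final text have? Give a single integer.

Answer: 17

Derivation:
Hunk 1: at line 10 remove [vrp] add [oexv] -> 14 lines: mrjho gwzcf vxn ujvds bqjrw tvig viiv ryvq wccs xihka jayjy oexv ara fjk
Hunk 2: at line 3 remove [ujvds,bqjrw,tvig] add [dfyp,ktvvi,bnkn] -> 14 lines: mrjho gwzcf vxn dfyp ktvvi bnkn viiv ryvq wccs xihka jayjy oexv ara fjk
Hunk 3: at line 6 remove [viiv] add [txofw,lficy] -> 15 lines: mrjho gwzcf vxn dfyp ktvvi bnkn txofw lficy ryvq wccs xihka jayjy oexv ara fjk
Hunk 4: at line 11 remove [oexv] add [uije,sahi,seguo] -> 17 lines: mrjho gwzcf vxn dfyp ktvvi bnkn txofw lficy ryvq wccs xihka jayjy uije sahi seguo ara fjk
Final line count: 17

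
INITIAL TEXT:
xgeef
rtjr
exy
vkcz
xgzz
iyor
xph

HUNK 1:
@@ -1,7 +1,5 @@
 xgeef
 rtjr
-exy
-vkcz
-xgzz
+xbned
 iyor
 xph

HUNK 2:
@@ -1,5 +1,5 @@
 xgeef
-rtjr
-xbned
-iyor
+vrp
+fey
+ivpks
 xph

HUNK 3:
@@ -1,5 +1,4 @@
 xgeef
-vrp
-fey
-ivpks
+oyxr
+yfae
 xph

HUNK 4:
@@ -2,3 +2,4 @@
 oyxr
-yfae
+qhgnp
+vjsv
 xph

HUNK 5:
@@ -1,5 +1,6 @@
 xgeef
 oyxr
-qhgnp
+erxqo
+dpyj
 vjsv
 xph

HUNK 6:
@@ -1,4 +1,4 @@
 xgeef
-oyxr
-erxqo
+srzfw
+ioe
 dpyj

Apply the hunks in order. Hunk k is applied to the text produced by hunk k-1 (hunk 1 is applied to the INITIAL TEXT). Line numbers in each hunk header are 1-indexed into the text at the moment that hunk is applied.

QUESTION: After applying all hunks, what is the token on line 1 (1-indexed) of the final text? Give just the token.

Hunk 1: at line 1 remove [exy,vkcz,xgzz] add [xbned] -> 5 lines: xgeef rtjr xbned iyor xph
Hunk 2: at line 1 remove [rtjr,xbned,iyor] add [vrp,fey,ivpks] -> 5 lines: xgeef vrp fey ivpks xph
Hunk 3: at line 1 remove [vrp,fey,ivpks] add [oyxr,yfae] -> 4 lines: xgeef oyxr yfae xph
Hunk 4: at line 2 remove [yfae] add [qhgnp,vjsv] -> 5 lines: xgeef oyxr qhgnp vjsv xph
Hunk 5: at line 1 remove [qhgnp] add [erxqo,dpyj] -> 6 lines: xgeef oyxr erxqo dpyj vjsv xph
Hunk 6: at line 1 remove [oyxr,erxqo] add [srzfw,ioe] -> 6 lines: xgeef srzfw ioe dpyj vjsv xph
Final line 1: xgeef

Answer: xgeef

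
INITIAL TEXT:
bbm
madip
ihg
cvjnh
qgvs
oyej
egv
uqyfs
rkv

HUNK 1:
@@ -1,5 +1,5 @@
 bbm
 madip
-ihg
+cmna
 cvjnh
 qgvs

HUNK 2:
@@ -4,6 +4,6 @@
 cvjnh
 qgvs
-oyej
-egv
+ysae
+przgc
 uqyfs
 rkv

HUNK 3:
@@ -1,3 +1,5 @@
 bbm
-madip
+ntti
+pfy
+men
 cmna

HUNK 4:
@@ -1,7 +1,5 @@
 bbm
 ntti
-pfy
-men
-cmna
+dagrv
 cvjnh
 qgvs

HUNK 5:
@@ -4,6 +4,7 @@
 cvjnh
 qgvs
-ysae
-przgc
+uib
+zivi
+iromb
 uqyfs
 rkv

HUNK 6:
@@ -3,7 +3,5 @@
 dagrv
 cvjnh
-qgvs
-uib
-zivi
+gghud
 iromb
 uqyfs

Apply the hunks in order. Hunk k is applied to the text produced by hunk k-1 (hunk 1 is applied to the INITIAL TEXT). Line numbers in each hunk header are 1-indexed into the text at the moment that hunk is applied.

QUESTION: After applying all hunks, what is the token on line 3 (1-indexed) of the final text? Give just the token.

Hunk 1: at line 1 remove [ihg] add [cmna] -> 9 lines: bbm madip cmna cvjnh qgvs oyej egv uqyfs rkv
Hunk 2: at line 4 remove [oyej,egv] add [ysae,przgc] -> 9 lines: bbm madip cmna cvjnh qgvs ysae przgc uqyfs rkv
Hunk 3: at line 1 remove [madip] add [ntti,pfy,men] -> 11 lines: bbm ntti pfy men cmna cvjnh qgvs ysae przgc uqyfs rkv
Hunk 4: at line 1 remove [pfy,men,cmna] add [dagrv] -> 9 lines: bbm ntti dagrv cvjnh qgvs ysae przgc uqyfs rkv
Hunk 5: at line 4 remove [ysae,przgc] add [uib,zivi,iromb] -> 10 lines: bbm ntti dagrv cvjnh qgvs uib zivi iromb uqyfs rkv
Hunk 6: at line 3 remove [qgvs,uib,zivi] add [gghud] -> 8 lines: bbm ntti dagrv cvjnh gghud iromb uqyfs rkv
Final line 3: dagrv

Answer: dagrv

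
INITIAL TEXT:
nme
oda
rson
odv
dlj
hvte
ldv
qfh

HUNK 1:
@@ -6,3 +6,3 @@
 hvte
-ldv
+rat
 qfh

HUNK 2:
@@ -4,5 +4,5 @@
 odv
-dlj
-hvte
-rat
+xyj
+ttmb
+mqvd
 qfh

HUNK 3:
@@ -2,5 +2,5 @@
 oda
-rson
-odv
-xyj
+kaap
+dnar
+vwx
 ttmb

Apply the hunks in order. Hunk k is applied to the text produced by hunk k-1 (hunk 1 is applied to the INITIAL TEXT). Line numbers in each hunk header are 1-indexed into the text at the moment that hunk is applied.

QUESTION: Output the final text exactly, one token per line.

Hunk 1: at line 6 remove [ldv] add [rat] -> 8 lines: nme oda rson odv dlj hvte rat qfh
Hunk 2: at line 4 remove [dlj,hvte,rat] add [xyj,ttmb,mqvd] -> 8 lines: nme oda rson odv xyj ttmb mqvd qfh
Hunk 3: at line 2 remove [rson,odv,xyj] add [kaap,dnar,vwx] -> 8 lines: nme oda kaap dnar vwx ttmb mqvd qfh

Answer: nme
oda
kaap
dnar
vwx
ttmb
mqvd
qfh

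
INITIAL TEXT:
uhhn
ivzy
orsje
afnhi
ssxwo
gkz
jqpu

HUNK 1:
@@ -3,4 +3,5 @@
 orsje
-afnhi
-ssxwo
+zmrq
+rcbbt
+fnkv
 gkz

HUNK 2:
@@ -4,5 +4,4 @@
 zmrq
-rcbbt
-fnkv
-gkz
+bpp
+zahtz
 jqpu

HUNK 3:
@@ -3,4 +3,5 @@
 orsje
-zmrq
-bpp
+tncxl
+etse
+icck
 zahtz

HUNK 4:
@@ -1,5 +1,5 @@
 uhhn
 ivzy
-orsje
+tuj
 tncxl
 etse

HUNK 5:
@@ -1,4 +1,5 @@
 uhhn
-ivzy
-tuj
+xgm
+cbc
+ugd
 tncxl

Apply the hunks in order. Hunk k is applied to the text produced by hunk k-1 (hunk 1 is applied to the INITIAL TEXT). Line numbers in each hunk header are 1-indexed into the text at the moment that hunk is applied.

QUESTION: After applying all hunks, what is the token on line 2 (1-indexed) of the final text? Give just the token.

Answer: xgm

Derivation:
Hunk 1: at line 3 remove [afnhi,ssxwo] add [zmrq,rcbbt,fnkv] -> 8 lines: uhhn ivzy orsje zmrq rcbbt fnkv gkz jqpu
Hunk 2: at line 4 remove [rcbbt,fnkv,gkz] add [bpp,zahtz] -> 7 lines: uhhn ivzy orsje zmrq bpp zahtz jqpu
Hunk 3: at line 3 remove [zmrq,bpp] add [tncxl,etse,icck] -> 8 lines: uhhn ivzy orsje tncxl etse icck zahtz jqpu
Hunk 4: at line 1 remove [orsje] add [tuj] -> 8 lines: uhhn ivzy tuj tncxl etse icck zahtz jqpu
Hunk 5: at line 1 remove [ivzy,tuj] add [xgm,cbc,ugd] -> 9 lines: uhhn xgm cbc ugd tncxl etse icck zahtz jqpu
Final line 2: xgm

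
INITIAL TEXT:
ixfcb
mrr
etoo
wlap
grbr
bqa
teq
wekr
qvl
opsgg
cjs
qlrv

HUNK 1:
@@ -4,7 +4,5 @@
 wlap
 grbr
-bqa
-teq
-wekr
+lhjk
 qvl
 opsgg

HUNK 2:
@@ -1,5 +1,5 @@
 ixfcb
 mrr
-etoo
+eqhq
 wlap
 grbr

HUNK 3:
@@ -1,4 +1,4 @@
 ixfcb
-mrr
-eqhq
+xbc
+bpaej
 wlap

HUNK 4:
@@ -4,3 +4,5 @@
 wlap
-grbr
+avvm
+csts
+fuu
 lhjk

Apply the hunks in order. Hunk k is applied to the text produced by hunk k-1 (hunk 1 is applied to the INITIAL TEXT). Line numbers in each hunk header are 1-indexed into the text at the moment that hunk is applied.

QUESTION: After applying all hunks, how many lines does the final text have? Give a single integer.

Answer: 12

Derivation:
Hunk 1: at line 4 remove [bqa,teq,wekr] add [lhjk] -> 10 lines: ixfcb mrr etoo wlap grbr lhjk qvl opsgg cjs qlrv
Hunk 2: at line 1 remove [etoo] add [eqhq] -> 10 lines: ixfcb mrr eqhq wlap grbr lhjk qvl opsgg cjs qlrv
Hunk 3: at line 1 remove [mrr,eqhq] add [xbc,bpaej] -> 10 lines: ixfcb xbc bpaej wlap grbr lhjk qvl opsgg cjs qlrv
Hunk 4: at line 4 remove [grbr] add [avvm,csts,fuu] -> 12 lines: ixfcb xbc bpaej wlap avvm csts fuu lhjk qvl opsgg cjs qlrv
Final line count: 12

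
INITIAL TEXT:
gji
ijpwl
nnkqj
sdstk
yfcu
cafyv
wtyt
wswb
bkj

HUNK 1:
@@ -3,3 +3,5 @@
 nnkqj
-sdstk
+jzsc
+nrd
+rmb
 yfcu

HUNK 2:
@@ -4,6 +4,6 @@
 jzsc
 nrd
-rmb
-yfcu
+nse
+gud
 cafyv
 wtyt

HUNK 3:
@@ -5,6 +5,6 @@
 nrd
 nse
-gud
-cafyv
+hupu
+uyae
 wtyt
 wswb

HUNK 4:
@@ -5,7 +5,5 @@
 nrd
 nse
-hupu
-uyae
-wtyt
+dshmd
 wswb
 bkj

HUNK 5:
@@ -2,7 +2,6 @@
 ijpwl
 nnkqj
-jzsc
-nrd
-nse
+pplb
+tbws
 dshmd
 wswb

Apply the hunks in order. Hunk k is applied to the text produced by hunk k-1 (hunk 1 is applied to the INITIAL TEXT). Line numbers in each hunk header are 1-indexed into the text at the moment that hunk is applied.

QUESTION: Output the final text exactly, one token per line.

Hunk 1: at line 3 remove [sdstk] add [jzsc,nrd,rmb] -> 11 lines: gji ijpwl nnkqj jzsc nrd rmb yfcu cafyv wtyt wswb bkj
Hunk 2: at line 4 remove [rmb,yfcu] add [nse,gud] -> 11 lines: gji ijpwl nnkqj jzsc nrd nse gud cafyv wtyt wswb bkj
Hunk 3: at line 5 remove [gud,cafyv] add [hupu,uyae] -> 11 lines: gji ijpwl nnkqj jzsc nrd nse hupu uyae wtyt wswb bkj
Hunk 4: at line 5 remove [hupu,uyae,wtyt] add [dshmd] -> 9 lines: gji ijpwl nnkqj jzsc nrd nse dshmd wswb bkj
Hunk 5: at line 2 remove [jzsc,nrd,nse] add [pplb,tbws] -> 8 lines: gji ijpwl nnkqj pplb tbws dshmd wswb bkj

Answer: gji
ijpwl
nnkqj
pplb
tbws
dshmd
wswb
bkj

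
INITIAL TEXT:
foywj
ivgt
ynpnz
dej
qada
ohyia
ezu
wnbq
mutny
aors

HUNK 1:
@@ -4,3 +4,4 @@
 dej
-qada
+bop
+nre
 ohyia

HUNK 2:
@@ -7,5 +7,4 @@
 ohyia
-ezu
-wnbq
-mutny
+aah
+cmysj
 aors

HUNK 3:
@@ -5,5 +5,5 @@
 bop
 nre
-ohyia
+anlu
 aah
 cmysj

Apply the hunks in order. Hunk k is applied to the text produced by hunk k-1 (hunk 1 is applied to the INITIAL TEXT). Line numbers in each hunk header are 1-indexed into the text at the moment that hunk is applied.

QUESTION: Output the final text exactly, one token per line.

Answer: foywj
ivgt
ynpnz
dej
bop
nre
anlu
aah
cmysj
aors

Derivation:
Hunk 1: at line 4 remove [qada] add [bop,nre] -> 11 lines: foywj ivgt ynpnz dej bop nre ohyia ezu wnbq mutny aors
Hunk 2: at line 7 remove [ezu,wnbq,mutny] add [aah,cmysj] -> 10 lines: foywj ivgt ynpnz dej bop nre ohyia aah cmysj aors
Hunk 3: at line 5 remove [ohyia] add [anlu] -> 10 lines: foywj ivgt ynpnz dej bop nre anlu aah cmysj aors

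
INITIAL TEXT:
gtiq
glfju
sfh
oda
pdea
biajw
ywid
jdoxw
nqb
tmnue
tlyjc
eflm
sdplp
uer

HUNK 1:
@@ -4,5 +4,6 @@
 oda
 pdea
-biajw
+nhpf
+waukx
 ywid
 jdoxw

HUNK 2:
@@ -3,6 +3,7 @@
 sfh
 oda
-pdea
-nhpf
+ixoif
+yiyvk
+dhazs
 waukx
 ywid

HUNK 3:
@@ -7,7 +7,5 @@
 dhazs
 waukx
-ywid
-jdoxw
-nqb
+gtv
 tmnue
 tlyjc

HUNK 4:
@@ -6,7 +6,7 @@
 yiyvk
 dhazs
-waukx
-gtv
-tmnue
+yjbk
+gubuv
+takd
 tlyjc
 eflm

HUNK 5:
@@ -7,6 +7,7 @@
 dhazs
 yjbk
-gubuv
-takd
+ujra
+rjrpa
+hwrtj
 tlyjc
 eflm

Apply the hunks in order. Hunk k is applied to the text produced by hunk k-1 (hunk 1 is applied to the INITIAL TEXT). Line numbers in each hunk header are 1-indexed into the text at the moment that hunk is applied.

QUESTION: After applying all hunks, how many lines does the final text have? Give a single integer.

Answer: 15

Derivation:
Hunk 1: at line 4 remove [biajw] add [nhpf,waukx] -> 15 lines: gtiq glfju sfh oda pdea nhpf waukx ywid jdoxw nqb tmnue tlyjc eflm sdplp uer
Hunk 2: at line 3 remove [pdea,nhpf] add [ixoif,yiyvk,dhazs] -> 16 lines: gtiq glfju sfh oda ixoif yiyvk dhazs waukx ywid jdoxw nqb tmnue tlyjc eflm sdplp uer
Hunk 3: at line 7 remove [ywid,jdoxw,nqb] add [gtv] -> 14 lines: gtiq glfju sfh oda ixoif yiyvk dhazs waukx gtv tmnue tlyjc eflm sdplp uer
Hunk 4: at line 6 remove [waukx,gtv,tmnue] add [yjbk,gubuv,takd] -> 14 lines: gtiq glfju sfh oda ixoif yiyvk dhazs yjbk gubuv takd tlyjc eflm sdplp uer
Hunk 5: at line 7 remove [gubuv,takd] add [ujra,rjrpa,hwrtj] -> 15 lines: gtiq glfju sfh oda ixoif yiyvk dhazs yjbk ujra rjrpa hwrtj tlyjc eflm sdplp uer
Final line count: 15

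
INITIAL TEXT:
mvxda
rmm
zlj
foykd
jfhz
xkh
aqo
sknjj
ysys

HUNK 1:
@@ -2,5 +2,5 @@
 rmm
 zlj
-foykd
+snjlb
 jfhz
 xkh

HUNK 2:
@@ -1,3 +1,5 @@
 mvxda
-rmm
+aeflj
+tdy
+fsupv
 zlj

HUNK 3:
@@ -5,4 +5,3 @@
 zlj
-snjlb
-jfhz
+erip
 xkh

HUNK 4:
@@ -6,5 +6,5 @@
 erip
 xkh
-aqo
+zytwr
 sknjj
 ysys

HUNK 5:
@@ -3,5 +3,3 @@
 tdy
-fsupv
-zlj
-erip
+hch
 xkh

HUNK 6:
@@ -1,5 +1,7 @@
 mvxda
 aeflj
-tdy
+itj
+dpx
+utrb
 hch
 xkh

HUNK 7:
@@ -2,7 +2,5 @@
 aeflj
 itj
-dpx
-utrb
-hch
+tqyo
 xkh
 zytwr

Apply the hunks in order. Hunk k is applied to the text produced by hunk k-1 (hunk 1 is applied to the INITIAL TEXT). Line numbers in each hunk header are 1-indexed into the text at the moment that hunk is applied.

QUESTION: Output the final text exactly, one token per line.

Hunk 1: at line 2 remove [foykd] add [snjlb] -> 9 lines: mvxda rmm zlj snjlb jfhz xkh aqo sknjj ysys
Hunk 2: at line 1 remove [rmm] add [aeflj,tdy,fsupv] -> 11 lines: mvxda aeflj tdy fsupv zlj snjlb jfhz xkh aqo sknjj ysys
Hunk 3: at line 5 remove [snjlb,jfhz] add [erip] -> 10 lines: mvxda aeflj tdy fsupv zlj erip xkh aqo sknjj ysys
Hunk 4: at line 6 remove [aqo] add [zytwr] -> 10 lines: mvxda aeflj tdy fsupv zlj erip xkh zytwr sknjj ysys
Hunk 5: at line 3 remove [fsupv,zlj,erip] add [hch] -> 8 lines: mvxda aeflj tdy hch xkh zytwr sknjj ysys
Hunk 6: at line 1 remove [tdy] add [itj,dpx,utrb] -> 10 lines: mvxda aeflj itj dpx utrb hch xkh zytwr sknjj ysys
Hunk 7: at line 2 remove [dpx,utrb,hch] add [tqyo] -> 8 lines: mvxda aeflj itj tqyo xkh zytwr sknjj ysys

Answer: mvxda
aeflj
itj
tqyo
xkh
zytwr
sknjj
ysys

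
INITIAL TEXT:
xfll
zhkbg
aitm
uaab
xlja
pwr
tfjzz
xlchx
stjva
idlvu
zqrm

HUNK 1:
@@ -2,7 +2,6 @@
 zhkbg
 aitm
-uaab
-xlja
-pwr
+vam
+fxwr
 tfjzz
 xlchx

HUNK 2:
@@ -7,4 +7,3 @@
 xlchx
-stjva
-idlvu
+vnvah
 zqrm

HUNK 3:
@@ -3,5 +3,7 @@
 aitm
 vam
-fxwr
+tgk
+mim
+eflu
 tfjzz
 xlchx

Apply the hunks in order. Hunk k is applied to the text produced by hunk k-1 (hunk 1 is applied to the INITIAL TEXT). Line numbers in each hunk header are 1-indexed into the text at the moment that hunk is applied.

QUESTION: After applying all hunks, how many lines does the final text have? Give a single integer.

Hunk 1: at line 2 remove [uaab,xlja,pwr] add [vam,fxwr] -> 10 lines: xfll zhkbg aitm vam fxwr tfjzz xlchx stjva idlvu zqrm
Hunk 2: at line 7 remove [stjva,idlvu] add [vnvah] -> 9 lines: xfll zhkbg aitm vam fxwr tfjzz xlchx vnvah zqrm
Hunk 3: at line 3 remove [fxwr] add [tgk,mim,eflu] -> 11 lines: xfll zhkbg aitm vam tgk mim eflu tfjzz xlchx vnvah zqrm
Final line count: 11

Answer: 11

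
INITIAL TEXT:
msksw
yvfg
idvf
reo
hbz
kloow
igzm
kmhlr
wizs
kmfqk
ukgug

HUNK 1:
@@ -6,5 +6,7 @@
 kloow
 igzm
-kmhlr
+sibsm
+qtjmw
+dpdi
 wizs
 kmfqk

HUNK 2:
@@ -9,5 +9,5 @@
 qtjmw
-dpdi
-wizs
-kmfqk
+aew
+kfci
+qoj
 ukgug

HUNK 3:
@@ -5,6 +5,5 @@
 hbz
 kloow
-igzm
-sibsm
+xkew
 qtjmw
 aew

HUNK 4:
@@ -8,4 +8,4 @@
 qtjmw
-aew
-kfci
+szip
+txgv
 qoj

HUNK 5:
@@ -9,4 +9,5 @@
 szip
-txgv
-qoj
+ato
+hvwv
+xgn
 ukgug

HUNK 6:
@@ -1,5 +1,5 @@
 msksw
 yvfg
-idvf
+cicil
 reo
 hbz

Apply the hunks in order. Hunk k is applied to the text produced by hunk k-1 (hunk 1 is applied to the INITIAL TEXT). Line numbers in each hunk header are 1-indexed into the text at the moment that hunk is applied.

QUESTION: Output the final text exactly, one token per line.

Answer: msksw
yvfg
cicil
reo
hbz
kloow
xkew
qtjmw
szip
ato
hvwv
xgn
ukgug

Derivation:
Hunk 1: at line 6 remove [kmhlr] add [sibsm,qtjmw,dpdi] -> 13 lines: msksw yvfg idvf reo hbz kloow igzm sibsm qtjmw dpdi wizs kmfqk ukgug
Hunk 2: at line 9 remove [dpdi,wizs,kmfqk] add [aew,kfci,qoj] -> 13 lines: msksw yvfg idvf reo hbz kloow igzm sibsm qtjmw aew kfci qoj ukgug
Hunk 3: at line 5 remove [igzm,sibsm] add [xkew] -> 12 lines: msksw yvfg idvf reo hbz kloow xkew qtjmw aew kfci qoj ukgug
Hunk 4: at line 8 remove [aew,kfci] add [szip,txgv] -> 12 lines: msksw yvfg idvf reo hbz kloow xkew qtjmw szip txgv qoj ukgug
Hunk 5: at line 9 remove [txgv,qoj] add [ato,hvwv,xgn] -> 13 lines: msksw yvfg idvf reo hbz kloow xkew qtjmw szip ato hvwv xgn ukgug
Hunk 6: at line 1 remove [idvf] add [cicil] -> 13 lines: msksw yvfg cicil reo hbz kloow xkew qtjmw szip ato hvwv xgn ukgug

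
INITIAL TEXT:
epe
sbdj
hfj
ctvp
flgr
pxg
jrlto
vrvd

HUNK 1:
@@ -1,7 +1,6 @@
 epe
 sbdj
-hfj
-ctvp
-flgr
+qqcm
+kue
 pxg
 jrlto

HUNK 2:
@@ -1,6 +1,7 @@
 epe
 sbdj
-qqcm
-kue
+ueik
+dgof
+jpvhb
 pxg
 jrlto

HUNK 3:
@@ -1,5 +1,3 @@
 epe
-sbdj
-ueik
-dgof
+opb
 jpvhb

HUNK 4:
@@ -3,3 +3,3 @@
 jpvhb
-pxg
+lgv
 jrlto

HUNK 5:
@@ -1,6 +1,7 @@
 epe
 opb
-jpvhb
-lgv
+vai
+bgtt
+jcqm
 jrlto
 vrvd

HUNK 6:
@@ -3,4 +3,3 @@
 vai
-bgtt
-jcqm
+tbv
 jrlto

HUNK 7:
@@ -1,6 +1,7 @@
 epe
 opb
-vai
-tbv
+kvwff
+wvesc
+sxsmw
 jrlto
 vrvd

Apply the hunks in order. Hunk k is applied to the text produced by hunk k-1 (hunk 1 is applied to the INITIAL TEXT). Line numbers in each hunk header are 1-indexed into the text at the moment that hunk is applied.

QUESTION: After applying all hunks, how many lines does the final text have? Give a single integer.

Hunk 1: at line 1 remove [hfj,ctvp,flgr] add [qqcm,kue] -> 7 lines: epe sbdj qqcm kue pxg jrlto vrvd
Hunk 2: at line 1 remove [qqcm,kue] add [ueik,dgof,jpvhb] -> 8 lines: epe sbdj ueik dgof jpvhb pxg jrlto vrvd
Hunk 3: at line 1 remove [sbdj,ueik,dgof] add [opb] -> 6 lines: epe opb jpvhb pxg jrlto vrvd
Hunk 4: at line 3 remove [pxg] add [lgv] -> 6 lines: epe opb jpvhb lgv jrlto vrvd
Hunk 5: at line 1 remove [jpvhb,lgv] add [vai,bgtt,jcqm] -> 7 lines: epe opb vai bgtt jcqm jrlto vrvd
Hunk 6: at line 3 remove [bgtt,jcqm] add [tbv] -> 6 lines: epe opb vai tbv jrlto vrvd
Hunk 7: at line 1 remove [vai,tbv] add [kvwff,wvesc,sxsmw] -> 7 lines: epe opb kvwff wvesc sxsmw jrlto vrvd
Final line count: 7

Answer: 7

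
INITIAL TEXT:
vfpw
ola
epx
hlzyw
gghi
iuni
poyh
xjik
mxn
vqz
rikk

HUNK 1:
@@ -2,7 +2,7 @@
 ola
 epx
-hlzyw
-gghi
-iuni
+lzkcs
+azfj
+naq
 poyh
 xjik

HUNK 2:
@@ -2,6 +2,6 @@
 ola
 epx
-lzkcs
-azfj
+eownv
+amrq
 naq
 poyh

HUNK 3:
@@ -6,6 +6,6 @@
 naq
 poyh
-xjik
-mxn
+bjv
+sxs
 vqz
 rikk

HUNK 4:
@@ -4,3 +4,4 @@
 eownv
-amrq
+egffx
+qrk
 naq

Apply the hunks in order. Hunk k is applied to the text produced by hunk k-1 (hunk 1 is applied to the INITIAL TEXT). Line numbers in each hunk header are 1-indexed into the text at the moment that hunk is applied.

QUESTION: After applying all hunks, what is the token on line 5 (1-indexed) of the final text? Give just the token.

Answer: egffx

Derivation:
Hunk 1: at line 2 remove [hlzyw,gghi,iuni] add [lzkcs,azfj,naq] -> 11 lines: vfpw ola epx lzkcs azfj naq poyh xjik mxn vqz rikk
Hunk 2: at line 2 remove [lzkcs,azfj] add [eownv,amrq] -> 11 lines: vfpw ola epx eownv amrq naq poyh xjik mxn vqz rikk
Hunk 3: at line 6 remove [xjik,mxn] add [bjv,sxs] -> 11 lines: vfpw ola epx eownv amrq naq poyh bjv sxs vqz rikk
Hunk 4: at line 4 remove [amrq] add [egffx,qrk] -> 12 lines: vfpw ola epx eownv egffx qrk naq poyh bjv sxs vqz rikk
Final line 5: egffx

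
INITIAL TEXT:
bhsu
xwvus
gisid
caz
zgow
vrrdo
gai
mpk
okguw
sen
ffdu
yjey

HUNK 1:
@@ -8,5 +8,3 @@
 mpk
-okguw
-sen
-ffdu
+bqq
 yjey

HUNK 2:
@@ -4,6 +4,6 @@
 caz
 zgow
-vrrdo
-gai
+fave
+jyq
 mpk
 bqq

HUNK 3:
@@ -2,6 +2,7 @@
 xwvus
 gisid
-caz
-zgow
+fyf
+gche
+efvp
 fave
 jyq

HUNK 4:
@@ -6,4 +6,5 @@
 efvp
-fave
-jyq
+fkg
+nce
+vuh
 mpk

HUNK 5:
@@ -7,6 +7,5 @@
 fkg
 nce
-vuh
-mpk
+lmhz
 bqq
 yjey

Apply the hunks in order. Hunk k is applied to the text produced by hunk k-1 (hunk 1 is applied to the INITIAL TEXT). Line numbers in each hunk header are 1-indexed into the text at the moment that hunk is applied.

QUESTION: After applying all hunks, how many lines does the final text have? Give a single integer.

Answer: 11

Derivation:
Hunk 1: at line 8 remove [okguw,sen,ffdu] add [bqq] -> 10 lines: bhsu xwvus gisid caz zgow vrrdo gai mpk bqq yjey
Hunk 2: at line 4 remove [vrrdo,gai] add [fave,jyq] -> 10 lines: bhsu xwvus gisid caz zgow fave jyq mpk bqq yjey
Hunk 3: at line 2 remove [caz,zgow] add [fyf,gche,efvp] -> 11 lines: bhsu xwvus gisid fyf gche efvp fave jyq mpk bqq yjey
Hunk 4: at line 6 remove [fave,jyq] add [fkg,nce,vuh] -> 12 lines: bhsu xwvus gisid fyf gche efvp fkg nce vuh mpk bqq yjey
Hunk 5: at line 7 remove [vuh,mpk] add [lmhz] -> 11 lines: bhsu xwvus gisid fyf gche efvp fkg nce lmhz bqq yjey
Final line count: 11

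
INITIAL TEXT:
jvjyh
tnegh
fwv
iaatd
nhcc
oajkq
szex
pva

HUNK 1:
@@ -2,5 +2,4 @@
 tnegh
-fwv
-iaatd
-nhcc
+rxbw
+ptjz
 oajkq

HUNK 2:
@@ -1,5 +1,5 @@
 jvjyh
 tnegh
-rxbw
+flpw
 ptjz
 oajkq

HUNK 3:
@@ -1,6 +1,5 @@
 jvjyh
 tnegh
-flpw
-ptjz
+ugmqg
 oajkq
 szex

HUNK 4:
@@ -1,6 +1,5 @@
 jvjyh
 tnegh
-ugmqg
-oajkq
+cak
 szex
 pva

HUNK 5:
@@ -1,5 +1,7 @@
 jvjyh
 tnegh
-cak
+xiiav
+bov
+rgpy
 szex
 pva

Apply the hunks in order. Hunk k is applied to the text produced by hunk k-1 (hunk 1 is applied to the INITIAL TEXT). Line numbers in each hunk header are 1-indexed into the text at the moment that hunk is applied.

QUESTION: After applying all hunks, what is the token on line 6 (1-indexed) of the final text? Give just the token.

Hunk 1: at line 2 remove [fwv,iaatd,nhcc] add [rxbw,ptjz] -> 7 lines: jvjyh tnegh rxbw ptjz oajkq szex pva
Hunk 2: at line 1 remove [rxbw] add [flpw] -> 7 lines: jvjyh tnegh flpw ptjz oajkq szex pva
Hunk 3: at line 1 remove [flpw,ptjz] add [ugmqg] -> 6 lines: jvjyh tnegh ugmqg oajkq szex pva
Hunk 4: at line 1 remove [ugmqg,oajkq] add [cak] -> 5 lines: jvjyh tnegh cak szex pva
Hunk 5: at line 1 remove [cak] add [xiiav,bov,rgpy] -> 7 lines: jvjyh tnegh xiiav bov rgpy szex pva
Final line 6: szex

Answer: szex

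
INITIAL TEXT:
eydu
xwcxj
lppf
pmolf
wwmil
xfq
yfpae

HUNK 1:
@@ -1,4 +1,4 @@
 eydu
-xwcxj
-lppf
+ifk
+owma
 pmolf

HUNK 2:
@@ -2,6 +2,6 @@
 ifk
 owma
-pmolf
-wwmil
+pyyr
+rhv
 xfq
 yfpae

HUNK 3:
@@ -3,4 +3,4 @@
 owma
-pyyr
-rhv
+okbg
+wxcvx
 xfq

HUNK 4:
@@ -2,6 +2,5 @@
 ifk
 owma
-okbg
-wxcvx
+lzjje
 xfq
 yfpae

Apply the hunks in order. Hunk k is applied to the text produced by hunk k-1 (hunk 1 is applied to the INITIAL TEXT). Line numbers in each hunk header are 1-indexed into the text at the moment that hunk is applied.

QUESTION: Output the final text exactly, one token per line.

Hunk 1: at line 1 remove [xwcxj,lppf] add [ifk,owma] -> 7 lines: eydu ifk owma pmolf wwmil xfq yfpae
Hunk 2: at line 2 remove [pmolf,wwmil] add [pyyr,rhv] -> 7 lines: eydu ifk owma pyyr rhv xfq yfpae
Hunk 3: at line 3 remove [pyyr,rhv] add [okbg,wxcvx] -> 7 lines: eydu ifk owma okbg wxcvx xfq yfpae
Hunk 4: at line 2 remove [okbg,wxcvx] add [lzjje] -> 6 lines: eydu ifk owma lzjje xfq yfpae

Answer: eydu
ifk
owma
lzjje
xfq
yfpae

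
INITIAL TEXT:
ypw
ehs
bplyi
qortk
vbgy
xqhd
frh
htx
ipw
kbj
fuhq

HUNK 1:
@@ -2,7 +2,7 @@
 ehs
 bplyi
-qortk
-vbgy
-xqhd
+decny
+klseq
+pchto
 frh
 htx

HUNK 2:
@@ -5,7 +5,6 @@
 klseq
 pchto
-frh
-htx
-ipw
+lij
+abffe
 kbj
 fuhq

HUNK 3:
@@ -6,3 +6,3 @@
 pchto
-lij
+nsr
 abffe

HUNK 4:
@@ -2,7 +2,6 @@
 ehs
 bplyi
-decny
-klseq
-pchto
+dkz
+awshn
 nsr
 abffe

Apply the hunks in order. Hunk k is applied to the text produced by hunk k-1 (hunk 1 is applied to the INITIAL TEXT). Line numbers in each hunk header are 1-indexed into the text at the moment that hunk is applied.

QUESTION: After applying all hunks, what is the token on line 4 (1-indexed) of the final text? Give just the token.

Hunk 1: at line 2 remove [qortk,vbgy,xqhd] add [decny,klseq,pchto] -> 11 lines: ypw ehs bplyi decny klseq pchto frh htx ipw kbj fuhq
Hunk 2: at line 5 remove [frh,htx,ipw] add [lij,abffe] -> 10 lines: ypw ehs bplyi decny klseq pchto lij abffe kbj fuhq
Hunk 3: at line 6 remove [lij] add [nsr] -> 10 lines: ypw ehs bplyi decny klseq pchto nsr abffe kbj fuhq
Hunk 4: at line 2 remove [decny,klseq,pchto] add [dkz,awshn] -> 9 lines: ypw ehs bplyi dkz awshn nsr abffe kbj fuhq
Final line 4: dkz

Answer: dkz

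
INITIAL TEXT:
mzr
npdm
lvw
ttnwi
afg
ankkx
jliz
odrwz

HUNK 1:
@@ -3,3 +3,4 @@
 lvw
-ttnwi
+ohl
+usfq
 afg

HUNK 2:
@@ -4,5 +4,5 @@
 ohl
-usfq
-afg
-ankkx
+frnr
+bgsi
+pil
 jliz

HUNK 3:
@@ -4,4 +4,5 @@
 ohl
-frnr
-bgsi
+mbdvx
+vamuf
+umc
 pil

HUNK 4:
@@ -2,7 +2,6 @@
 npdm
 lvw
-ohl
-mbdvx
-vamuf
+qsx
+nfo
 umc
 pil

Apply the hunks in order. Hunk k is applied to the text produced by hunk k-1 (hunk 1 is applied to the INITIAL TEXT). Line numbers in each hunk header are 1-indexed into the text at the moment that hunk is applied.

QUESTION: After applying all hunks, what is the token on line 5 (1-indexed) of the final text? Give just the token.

Hunk 1: at line 3 remove [ttnwi] add [ohl,usfq] -> 9 lines: mzr npdm lvw ohl usfq afg ankkx jliz odrwz
Hunk 2: at line 4 remove [usfq,afg,ankkx] add [frnr,bgsi,pil] -> 9 lines: mzr npdm lvw ohl frnr bgsi pil jliz odrwz
Hunk 3: at line 4 remove [frnr,bgsi] add [mbdvx,vamuf,umc] -> 10 lines: mzr npdm lvw ohl mbdvx vamuf umc pil jliz odrwz
Hunk 4: at line 2 remove [ohl,mbdvx,vamuf] add [qsx,nfo] -> 9 lines: mzr npdm lvw qsx nfo umc pil jliz odrwz
Final line 5: nfo

Answer: nfo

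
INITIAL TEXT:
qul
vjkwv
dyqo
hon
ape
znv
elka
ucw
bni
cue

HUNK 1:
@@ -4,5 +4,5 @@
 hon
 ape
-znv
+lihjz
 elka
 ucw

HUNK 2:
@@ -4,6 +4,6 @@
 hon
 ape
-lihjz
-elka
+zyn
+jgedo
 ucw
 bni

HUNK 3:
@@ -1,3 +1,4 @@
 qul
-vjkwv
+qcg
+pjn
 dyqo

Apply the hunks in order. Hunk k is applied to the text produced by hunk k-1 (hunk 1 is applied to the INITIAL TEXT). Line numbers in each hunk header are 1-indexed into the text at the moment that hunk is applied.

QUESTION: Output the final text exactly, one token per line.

Hunk 1: at line 4 remove [znv] add [lihjz] -> 10 lines: qul vjkwv dyqo hon ape lihjz elka ucw bni cue
Hunk 2: at line 4 remove [lihjz,elka] add [zyn,jgedo] -> 10 lines: qul vjkwv dyqo hon ape zyn jgedo ucw bni cue
Hunk 3: at line 1 remove [vjkwv] add [qcg,pjn] -> 11 lines: qul qcg pjn dyqo hon ape zyn jgedo ucw bni cue

Answer: qul
qcg
pjn
dyqo
hon
ape
zyn
jgedo
ucw
bni
cue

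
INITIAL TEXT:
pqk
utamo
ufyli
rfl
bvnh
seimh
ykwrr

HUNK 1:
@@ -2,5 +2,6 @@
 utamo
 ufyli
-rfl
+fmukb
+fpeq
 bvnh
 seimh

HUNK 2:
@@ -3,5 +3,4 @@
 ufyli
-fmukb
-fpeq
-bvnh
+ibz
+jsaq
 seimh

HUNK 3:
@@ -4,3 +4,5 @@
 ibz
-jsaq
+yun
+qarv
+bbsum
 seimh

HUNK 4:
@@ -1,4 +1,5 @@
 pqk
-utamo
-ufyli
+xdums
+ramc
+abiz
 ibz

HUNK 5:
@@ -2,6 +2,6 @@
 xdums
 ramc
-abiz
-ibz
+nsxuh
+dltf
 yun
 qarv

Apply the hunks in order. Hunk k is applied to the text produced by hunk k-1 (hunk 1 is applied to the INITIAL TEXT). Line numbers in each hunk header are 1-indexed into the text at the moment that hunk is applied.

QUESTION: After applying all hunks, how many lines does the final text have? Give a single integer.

Hunk 1: at line 2 remove [rfl] add [fmukb,fpeq] -> 8 lines: pqk utamo ufyli fmukb fpeq bvnh seimh ykwrr
Hunk 2: at line 3 remove [fmukb,fpeq,bvnh] add [ibz,jsaq] -> 7 lines: pqk utamo ufyli ibz jsaq seimh ykwrr
Hunk 3: at line 4 remove [jsaq] add [yun,qarv,bbsum] -> 9 lines: pqk utamo ufyli ibz yun qarv bbsum seimh ykwrr
Hunk 4: at line 1 remove [utamo,ufyli] add [xdums,ramc,abiz] -> 10 lines: pqk xdums ramc abiz ibz yun qarv bbsum seimh ykwrr
Hunk 5: at line 2 remove [abiz,ibz] add [nsxuh,dltf] -> 10 lines: pqk xdums ramc nsxuh dltf yun qarv bbsum seimh ykwrr
Final line count: 10

Answer: 10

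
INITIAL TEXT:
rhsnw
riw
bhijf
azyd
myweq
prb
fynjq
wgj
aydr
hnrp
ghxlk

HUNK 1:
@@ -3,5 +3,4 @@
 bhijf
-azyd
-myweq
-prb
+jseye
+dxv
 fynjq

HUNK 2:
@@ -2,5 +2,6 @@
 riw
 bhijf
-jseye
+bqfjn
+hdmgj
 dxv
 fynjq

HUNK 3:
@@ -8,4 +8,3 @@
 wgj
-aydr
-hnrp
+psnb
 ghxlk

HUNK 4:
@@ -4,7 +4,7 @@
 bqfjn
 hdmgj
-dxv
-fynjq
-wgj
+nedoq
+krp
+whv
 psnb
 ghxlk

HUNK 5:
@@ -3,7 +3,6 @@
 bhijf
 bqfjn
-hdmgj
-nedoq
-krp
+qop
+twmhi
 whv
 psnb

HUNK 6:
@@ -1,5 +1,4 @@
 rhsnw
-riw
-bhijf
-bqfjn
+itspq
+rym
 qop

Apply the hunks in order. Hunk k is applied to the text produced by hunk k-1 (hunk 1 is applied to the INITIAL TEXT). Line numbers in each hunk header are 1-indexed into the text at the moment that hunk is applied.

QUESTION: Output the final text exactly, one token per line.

Answer: rhsnw
itspq
rym
qop
twmhi
whv
psnb
ghxlk

Derivation:
Hunk 1: at line 3 remove [azyd,myweq,prb] add [jseye,dxv] -> 10 lines: rhsnw riw bhijf jseye dxv fynjq wgj aydr hnrp ghxlk
Hunk 2: at line 2 remove [jseye] add [bqfjn,hdmgj] -> 11 lines: rhsnw riw bhijf bqfjn hdmgj dxv fynjq wgj aydr hnrp ghxlk
Hunk 3: at line 8 remove [aydr,hnrp] add [psnb] -> 10 lines: rhsnw riw bhijf bqfjn hdmgj dxv fynjq wgj psnb ghxlk
Hunk 4: at line 4 remove [dxv,fynjq,wgj] add [nedoq,krp,whv] -> 10 lines: rhsnw riw bhijf bqfjn hdmgj nedoq krp whv psnb ghxlk
Hunk 5: at line 3 remove [hdmgj,nedoq,krp] add [qop,twmhi] -> 9 lines: rhsnw riw bhijf bqfjn qop twmhi whv psnb ghxlk
Hunk 6: at line 1 remove [riw,bhijf,bqfjn] add [itspq,rym] -> 8 lines: rhsnw itspq rym qop twmhi whv psnb ghxlk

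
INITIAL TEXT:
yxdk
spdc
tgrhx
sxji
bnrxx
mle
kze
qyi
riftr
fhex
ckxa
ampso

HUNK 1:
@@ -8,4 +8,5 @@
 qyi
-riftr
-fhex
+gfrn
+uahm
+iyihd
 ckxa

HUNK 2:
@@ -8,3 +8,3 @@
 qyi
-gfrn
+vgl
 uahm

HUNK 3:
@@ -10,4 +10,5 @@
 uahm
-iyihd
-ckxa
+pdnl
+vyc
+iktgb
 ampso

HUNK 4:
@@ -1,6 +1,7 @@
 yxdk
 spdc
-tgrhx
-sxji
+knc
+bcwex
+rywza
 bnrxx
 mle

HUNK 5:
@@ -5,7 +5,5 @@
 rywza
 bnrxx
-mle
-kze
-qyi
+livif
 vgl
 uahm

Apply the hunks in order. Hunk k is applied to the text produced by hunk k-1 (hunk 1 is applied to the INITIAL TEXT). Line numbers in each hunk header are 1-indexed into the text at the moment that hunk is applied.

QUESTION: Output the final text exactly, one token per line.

Hunk 1: at line 8 remove [riftr,fhex] add [gfrn,uahm,iyihd] -> 13 lines: yxdk spdc tgrhx sxji bnrxx mle kze qyi gfrn uahm iyihd ckxa ampso
Hunk 2: at line 8 remove [gfrn] add [vgl] -> 13 lines: yxdk spdc tgrhx sxji bnrxx mle kze qyi vgl uahm iyihd ckxa ampso
Hunk 3: at line 10 remove [iyihd,ckxa] add [pdnl,vyc,iktgb] -> 14 lines: yxdk spdc tgrhx sxji bnrxx mle kze qyi vgl uahm pdnl vyc iktgb ampso
Hunk 4: at line 1 remove [tgrhx,sxji] add [knc,bcwex,rywza] -> 15 lines: yxdk spdc knc bcwex rywza bnrxx mle kze qyi vgl uahm pdnl vyc iktgb ampso
Hunk 5: at line 5 remove [mle,kze,qyi] add [livif] -> 13 lines: yxdk spdc knc bcwex rywza bnrxx livif vgl uahm pdnl vyc iktgb ampso

Answer: yxdk
spdc
knc
bcwex
rywza
bnrxx
livif
vgl
uahm
pdnl
vyc
iktgb
ampso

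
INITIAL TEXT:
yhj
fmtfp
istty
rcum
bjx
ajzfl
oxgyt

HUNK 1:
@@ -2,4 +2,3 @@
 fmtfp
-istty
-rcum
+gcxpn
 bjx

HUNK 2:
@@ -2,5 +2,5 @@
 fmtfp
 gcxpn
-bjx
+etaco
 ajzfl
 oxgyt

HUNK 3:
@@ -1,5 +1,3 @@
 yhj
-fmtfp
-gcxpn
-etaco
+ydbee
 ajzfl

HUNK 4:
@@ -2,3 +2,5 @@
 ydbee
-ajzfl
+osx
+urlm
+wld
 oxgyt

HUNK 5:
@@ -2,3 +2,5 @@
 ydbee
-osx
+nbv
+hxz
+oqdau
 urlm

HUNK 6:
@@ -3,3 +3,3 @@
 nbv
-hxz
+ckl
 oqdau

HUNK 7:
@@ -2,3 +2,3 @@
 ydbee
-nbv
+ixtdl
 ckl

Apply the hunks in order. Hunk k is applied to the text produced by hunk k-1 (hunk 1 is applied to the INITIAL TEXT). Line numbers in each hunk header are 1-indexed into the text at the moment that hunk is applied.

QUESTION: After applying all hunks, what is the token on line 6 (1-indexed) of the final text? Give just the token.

Hunk 1: at line 2 remove [istty,rcum] add [gcxpn] -> 6 lines: yhj fmtfp gcxpn bjx ajzfl oxgyt
Hunk 2: at line 2 remove [bjx] add [etaco] -> 6 lines: yhj fmtfp gcxpn etaco ajzfl oxgyt
Hunk 3: at line 1 remove [fmtfp,gcxpn,etaco] add [ydbee] -> 4 lines: yhj ydbee ajzfl oxgyt
Hunk 4: at line 2 remove [ajzfl] add [osx,urlm,wld] -> 6 lines: yhj ydbee osx urlm wld oxgyt
Hunk 5: at line 2 remove [osx] add [nbv,hxz,oqdau] -> 8 lines: yhj ydbee nbv hxz oqdau urlm wld oxgyt
Hunk 6: at line 3 remove [hxz] add [ckl] -> 8 lines: yhj ydbee nbv ckl oqdau urlm wld oxgyt
Hunk 7: at line 2 remove [nbv] add [ixtdl] -> 8 lines: yhj ydbee ixtdl ckl oqdau urlm wld oxgyt
Final line 6: urlm

Answer: urlm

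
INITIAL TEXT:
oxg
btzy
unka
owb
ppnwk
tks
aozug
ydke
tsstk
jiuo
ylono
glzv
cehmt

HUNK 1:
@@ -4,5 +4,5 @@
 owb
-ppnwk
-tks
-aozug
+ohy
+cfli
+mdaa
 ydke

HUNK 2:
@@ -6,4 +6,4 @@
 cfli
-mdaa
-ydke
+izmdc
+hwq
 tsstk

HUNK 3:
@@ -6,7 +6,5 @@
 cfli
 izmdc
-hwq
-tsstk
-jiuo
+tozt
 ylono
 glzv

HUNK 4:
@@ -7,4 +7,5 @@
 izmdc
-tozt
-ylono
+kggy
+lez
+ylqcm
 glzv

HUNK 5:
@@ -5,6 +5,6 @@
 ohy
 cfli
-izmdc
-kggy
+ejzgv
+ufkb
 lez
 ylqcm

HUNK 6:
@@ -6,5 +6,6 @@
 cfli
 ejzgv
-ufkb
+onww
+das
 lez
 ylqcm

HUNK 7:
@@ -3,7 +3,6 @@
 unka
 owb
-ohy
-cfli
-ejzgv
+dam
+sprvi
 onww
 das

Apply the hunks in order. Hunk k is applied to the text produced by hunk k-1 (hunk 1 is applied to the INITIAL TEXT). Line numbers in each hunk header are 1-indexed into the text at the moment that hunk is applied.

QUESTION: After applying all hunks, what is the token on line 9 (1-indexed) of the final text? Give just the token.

Answer: lez

Derivation:
Hunk 1: at line 4 remove [ppnwk,tks,aozug] add [ohy,cfli,mdaa] -> 13 lines: oxg btzy unka owb ohy cfli mdaa ydke tsstk jiuo ylono glzv cehmt
Hunk 2: at line 6 remove [mdaa,ydke] add [izmdc,hwq] -> 13 lines: oxg btzy unka owb ohy cfli izmdc hwq tsstk jiuo ylono glzv cehmt
Hunk 3: at line 6 remove [hwq,tsstk,jiuo] add [tozt] -> 11 lines: oxg btzy unka owb ohy cfli izmdc tozt ylono glzv cehmt
Hunk 4: at line 7 remove [tozt,ylono] add [kggy,lez,ylqcm] -> 12 lines: oxg btzy unka owb ohy cfli izmdc kggy lez ylqcm glzv cehmt
Hunk 5: at line 5 remove [izmdc,kggy] add [ejzgv,ufkb] -> 12 lines: oxg btzy unka owb ohy cfli ejzgv ufkb lez ylqcm glzv cehmt
Hunk 6: at line 6 remove [ufkb] add [onww,das] -> 13 lines: oxg btzy unka owb ohy cfli ejzgv onww das lez ylqcm glzv cehmt
Hunk 7: at line 3 remove [ohy,cfli,ejzgv] add [dam,sprvi] -> 12 lines: oxg btzy unka owb dam sprvi onww das lez ylqcm glzv cehmt
Final line 9: lez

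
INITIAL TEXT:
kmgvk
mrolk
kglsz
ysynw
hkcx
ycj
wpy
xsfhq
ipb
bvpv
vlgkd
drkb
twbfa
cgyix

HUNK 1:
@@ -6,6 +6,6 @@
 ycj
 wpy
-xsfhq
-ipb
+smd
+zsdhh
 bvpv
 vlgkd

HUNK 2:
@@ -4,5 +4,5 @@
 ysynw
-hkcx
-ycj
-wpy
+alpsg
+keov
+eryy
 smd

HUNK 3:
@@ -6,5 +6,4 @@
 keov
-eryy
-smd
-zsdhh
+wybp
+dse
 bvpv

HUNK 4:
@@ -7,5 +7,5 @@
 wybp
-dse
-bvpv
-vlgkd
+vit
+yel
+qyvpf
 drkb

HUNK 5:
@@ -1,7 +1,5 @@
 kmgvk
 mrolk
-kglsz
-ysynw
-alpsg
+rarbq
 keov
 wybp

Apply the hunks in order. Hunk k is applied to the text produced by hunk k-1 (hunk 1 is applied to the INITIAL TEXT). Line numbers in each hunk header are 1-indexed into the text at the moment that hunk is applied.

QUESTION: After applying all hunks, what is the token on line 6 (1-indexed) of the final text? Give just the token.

Hunk 1: at line 6 remove [xsfhq,ipb] add [smd,zsdhh] -> 14 lines: kmgvk mrolk kglsz ysynw hkcx ycj wpy smd zsdhh bvpv vlgkd drkb twbfa cgyix
Hunk 2: at line 4 remove [hkcx,ycj,wpy] add [alpsg,keov,eryy] -> 14 lines: kmgvk mrolk kglsz ysynw alpsg keov eryy smd zsdhh bvpv vlgkd drkb twbfa cgyix
Hunk 3: at line 6 remove [eryy,smd,zsdhh] add [wybp,dse] -> 13 lines: kmgvk mrolk kglsz ysynw alpsg keov wybp dse bvpv vlgkd drkb twbfa cgyix
Hunk 4: at line 7 remove [dse,bvpv,vlgkd] add [vit,yel,qyvpf] -> 13 lines: kmgvk mrolk kglsz ysynw alpsg keov wybp vit yel qyvpf drkb twbfa cgyix
Hunk 5: at line 1 remove [kglsz,ysynw,alpsg] add [rarbq] -> 11 lines: kmgvk mrolk rarbq keov wybp vit yel qyvpf drkb twbfa cgyix
Final line 6: vit

Answer: vit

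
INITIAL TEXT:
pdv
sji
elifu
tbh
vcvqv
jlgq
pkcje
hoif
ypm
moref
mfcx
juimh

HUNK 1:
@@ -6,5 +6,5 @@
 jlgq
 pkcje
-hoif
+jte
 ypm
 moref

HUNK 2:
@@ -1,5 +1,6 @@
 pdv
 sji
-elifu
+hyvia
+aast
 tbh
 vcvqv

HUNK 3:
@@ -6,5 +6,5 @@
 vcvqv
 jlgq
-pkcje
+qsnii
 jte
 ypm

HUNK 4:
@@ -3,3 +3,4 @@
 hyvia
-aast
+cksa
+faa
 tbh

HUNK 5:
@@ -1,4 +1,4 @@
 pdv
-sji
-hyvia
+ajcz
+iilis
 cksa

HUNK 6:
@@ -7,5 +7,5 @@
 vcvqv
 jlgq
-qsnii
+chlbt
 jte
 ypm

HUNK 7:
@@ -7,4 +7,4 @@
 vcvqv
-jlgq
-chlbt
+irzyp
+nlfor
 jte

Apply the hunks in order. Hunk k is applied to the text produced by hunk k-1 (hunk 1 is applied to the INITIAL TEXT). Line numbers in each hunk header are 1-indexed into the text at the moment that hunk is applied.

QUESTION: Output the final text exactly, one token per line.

Hunk 1: at line 6 remove [hoif] add [jte] -> 12 lines: pdv sji elifu tbh vcvqv jlgq pkcje jte ypm moref mfcx juimh
Hunk 2: at line 1 remove [elifu] add [hyvia,aast] -> 13 lines: pdv sji hyvia aast tbh vcvqv jlgq pkcje jte ypm moref mfcx juimh
Hunk 3: at line 6 remove [pkcje] add [qsnii] -> 13 lines: pdv sji hyvia aast tbh vcvqv jlgq qsnii jte ypm moref mfcx juimh
Hunk 4: at line 3 remove [aast] add [cksa,faa] -> 14 lines: pdv sji hyvia cksa faa tbh vcvqv jlgq qsnii jte ypm moref mfcx juimh
Hunk 5: at line 1 remove [sji,hyvia] add [ajcz,iilis] -> 14 lines: pdv ajcz iilis cksa faa tbh vcvqv jlgq qsnii jte ypm moref mfcx juimh
Hunk 6: at line 7 remove [qsnii] add [chlbt] -> 14 lines: pdv ajcz iilis cksa faa tbh vcvqv jlgq chlbt jte ypm moref mfcx juimh
Hunk 7: at line 7 remove [jlgq,chlbt] add [irzyp,nlfor] -> 14 lines: pdv ajcz iilis cksa faa tbh vcvqv irzyp nlfor jte ypm moref mfcx juimh

Answer: pdv
ajcz
iilis
cksa
faa
tbh
vcvqv
irzyp
nlfor
jte
ypm
moref
mfcx
juimh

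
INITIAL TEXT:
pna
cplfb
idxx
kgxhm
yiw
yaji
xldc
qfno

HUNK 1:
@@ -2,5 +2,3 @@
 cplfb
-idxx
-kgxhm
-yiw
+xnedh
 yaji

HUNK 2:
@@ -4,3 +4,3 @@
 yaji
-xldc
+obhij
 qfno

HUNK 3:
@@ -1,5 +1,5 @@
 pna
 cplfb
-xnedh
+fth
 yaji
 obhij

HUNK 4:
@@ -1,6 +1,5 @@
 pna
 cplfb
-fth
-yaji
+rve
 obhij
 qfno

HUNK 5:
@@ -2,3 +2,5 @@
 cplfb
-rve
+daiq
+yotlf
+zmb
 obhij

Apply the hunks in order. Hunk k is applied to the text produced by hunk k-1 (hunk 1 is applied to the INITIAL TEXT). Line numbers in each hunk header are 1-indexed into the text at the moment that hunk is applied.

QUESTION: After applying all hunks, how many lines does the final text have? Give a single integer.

Hunk 1: at line 2 remove [idxx,kgxhm,yiw] add [xnedh] -> 6 lines: pna cplfb xnedh yaji xldc qfno
Hunk 2: at line 4 remove [xldc] add [obhij] -> 6 lines: pna cplfb xnedh yaji obhij qfno
Hunk 3: at line 1 remove [xnedh] add [fth] -> 6 lines: pna cplfb fth yaji obhij qfno
Hunk 4: at line 1 remove [fth,yaji] add [rve] -> 5 lines: pna cplfb rve obhij qfno
Hunk 5: at line 2 remove [rve] add [daiq,yotlf,zmb] -> 7 lines: pna cplfb daiq yotlf zmb obhij qfno
Final line count: 7

Answer: 7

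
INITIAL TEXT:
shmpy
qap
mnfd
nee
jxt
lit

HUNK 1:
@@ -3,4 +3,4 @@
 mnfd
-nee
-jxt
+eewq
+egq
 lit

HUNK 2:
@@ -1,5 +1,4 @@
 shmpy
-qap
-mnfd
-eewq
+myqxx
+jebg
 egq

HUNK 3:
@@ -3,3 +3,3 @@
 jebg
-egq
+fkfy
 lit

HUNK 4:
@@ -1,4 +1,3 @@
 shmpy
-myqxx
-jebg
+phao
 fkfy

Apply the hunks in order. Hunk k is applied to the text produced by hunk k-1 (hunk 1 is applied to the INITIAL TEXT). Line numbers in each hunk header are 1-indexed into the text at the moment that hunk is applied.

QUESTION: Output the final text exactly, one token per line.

Hunk 1: at line 3 remove [nee,jxt] add [eewq,egq] -> 6 lines: shmpy qap mnfd eewq egq lit
Hunk 2: at line 1 remove [qap,mnfd,eewq] add [myqxx,jebg] -> 5 lines: shmpy myqxx jebg egq lit
Hunk 3: at line 3 remove [egq] add [fkfy] -> 5 lines: shmpy myqxx jebg fkfy lit
Hunk 4: at line 1 remove [myqxx,jebg] add [phao] -> 4 lines: shmpy phao fkfy lit

Answer: shmpy
phao
fkfy
lit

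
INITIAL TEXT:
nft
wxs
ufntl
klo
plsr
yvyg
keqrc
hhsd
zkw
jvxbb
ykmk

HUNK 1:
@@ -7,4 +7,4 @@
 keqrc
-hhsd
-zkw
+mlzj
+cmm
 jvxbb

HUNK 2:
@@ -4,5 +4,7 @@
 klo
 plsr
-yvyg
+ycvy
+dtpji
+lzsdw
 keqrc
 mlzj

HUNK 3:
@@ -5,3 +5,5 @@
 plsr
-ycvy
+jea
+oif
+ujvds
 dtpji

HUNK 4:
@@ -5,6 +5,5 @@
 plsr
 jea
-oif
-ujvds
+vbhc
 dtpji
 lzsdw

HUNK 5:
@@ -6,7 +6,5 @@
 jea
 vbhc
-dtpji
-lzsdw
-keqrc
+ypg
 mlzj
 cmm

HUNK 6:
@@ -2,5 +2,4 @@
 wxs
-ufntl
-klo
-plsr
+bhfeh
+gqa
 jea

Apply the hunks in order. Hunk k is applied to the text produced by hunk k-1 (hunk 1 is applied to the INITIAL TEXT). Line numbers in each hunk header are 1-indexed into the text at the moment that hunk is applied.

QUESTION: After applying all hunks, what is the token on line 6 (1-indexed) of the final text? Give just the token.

Answer: vbhc

Derivation:
Hunk 1: at line 7 remove [hhsd,zkw] add [mlzj,cmm] -> 11 lines: nft wxs ufntl klo plsr yvyg keqrc mlzj cmm jvxbb ykmk
Hunk 2: at line 4 remove [yvyg] add [ycvy,dtpji,lzsdw] -> 13 lines: nft wxs ufntl klo plsr ycvy dtpji lzsdw keqrc mlzj cmm jvxbb ykmk
Hunk 3: at line 5 remove [ycvy] add [jea,oif,ujvds] -> 15 lines: nft wxs ufntl klo plsr jea oif ujvds dtpji lzsdw keqrc mlzj cmm jvxbb ykmk
Hunk 4: at line 5 remove [oif,ujvds] add [vbhc] -> 14 lines: nft wxs ufntl klo plsr jea vbhc dtpji lzsdw keqrc mlzj cmm jvxbb ykmk
Hunk 5: at line 6 remove [dtpji,lzsdw,keqrc] add [ypg] -> 12 lines: nft wxs ufntl klo plsr jea vbhc ypg mlzj cmm jvxbb ykmk
Hunk 6: at line 2 remove [ufntl,klo,plsr] add [bhfeh,gqa] -> 11 lines: nft wxs bhfeh gqa jea vbhc ypg mlzj cmm jvxbb ykmk
Final line 6: vbhc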